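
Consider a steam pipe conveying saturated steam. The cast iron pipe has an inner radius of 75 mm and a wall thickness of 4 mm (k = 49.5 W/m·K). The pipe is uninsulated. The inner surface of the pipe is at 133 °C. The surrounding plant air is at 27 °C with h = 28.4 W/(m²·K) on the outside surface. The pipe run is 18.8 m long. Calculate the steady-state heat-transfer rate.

Q ≈ 28000 W

Cylindrical conduction, so R = ln(r₂/r₁)/(2πkL) per layer, in series:
R_cast iron pipe wall = ln(79/75)/(2π×49.5×18.8) = 8.886×10^-6 K/W
R_outer film = 1/(h_o·2πr_oL) = 1/(28.4×2π×0.079×18.8) = 0.003773 K/W
R_total = 0.003782 K/W
Q = ΔT/R_total = 106/0.003782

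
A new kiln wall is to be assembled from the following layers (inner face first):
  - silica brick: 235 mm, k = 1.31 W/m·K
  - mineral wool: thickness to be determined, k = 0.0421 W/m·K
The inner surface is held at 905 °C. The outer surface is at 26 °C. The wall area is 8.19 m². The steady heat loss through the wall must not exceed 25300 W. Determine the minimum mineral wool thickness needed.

L ≈ 4.43 mm

Model the wall as resistances in series:
R_silica brick = L/(kA) = 0.235/(1.31×8.19) = 0.0219 K/W
Sum of the known resistances R_other = 0.0219 K/W
Required total resistance R_tot = ΔT/Q_allow = 879/25300 = 0.03474 K/W
R_mineral wool = R_tot − R_other = 0.01284 K/W
L = R·k·A = 0.01284×0.0421×8.19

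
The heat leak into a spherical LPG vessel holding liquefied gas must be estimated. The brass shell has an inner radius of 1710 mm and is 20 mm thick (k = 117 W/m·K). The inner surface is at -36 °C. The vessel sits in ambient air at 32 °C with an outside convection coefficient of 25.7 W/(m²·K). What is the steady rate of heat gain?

Q ≈ 65400 W

Spherical conduction: R = (1/r_in − 1/r_out)/(4πk) per layer; series-sum.
R_brass shell = (1/1.71 − 1/1.73)/(4π×117) = 4.598×10^-6 K/W
R_outer film = 1/(h·4πr_o²) = 1/(25.7×4π×1.73²) = 0.001035 K/W
R_total = 0.001039 K/W
Q = ΔT/R_total = 68/0.001039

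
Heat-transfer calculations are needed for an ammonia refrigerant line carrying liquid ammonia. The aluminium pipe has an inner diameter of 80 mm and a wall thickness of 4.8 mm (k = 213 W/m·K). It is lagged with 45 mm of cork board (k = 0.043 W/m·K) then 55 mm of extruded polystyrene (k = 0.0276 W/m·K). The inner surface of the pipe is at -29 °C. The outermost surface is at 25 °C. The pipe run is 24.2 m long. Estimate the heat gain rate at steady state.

Per-layer cylindrical resistances, series-summed:
R_aluminium pipe wall = ln(44.8/40)/(2π×213×24.2) = 3.499×10^-6 K/W
R_cork board = ln(89.8/44.8)/(2π×0.043×24.2) = 0.1064 K/W
R_extruded polystyrene = ln(144.8/89.8)/(2π×0.0276×24.2) = 0.1138 K/W
R_total = 0.2202 K/W
Q = ΔT/R_total = 54/0.2202

Q ≈ 245 W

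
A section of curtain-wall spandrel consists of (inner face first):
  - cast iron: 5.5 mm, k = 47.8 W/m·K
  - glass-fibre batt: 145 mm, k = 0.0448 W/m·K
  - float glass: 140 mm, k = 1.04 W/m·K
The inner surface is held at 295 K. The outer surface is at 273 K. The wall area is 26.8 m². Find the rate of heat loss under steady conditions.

Q ≈ 175 W

Thermal resistances in series:
R_cast iron = L/(kA) = 0.0055/(47.8×26.8) = 4.293×10^-6 K/W
R_glass-fibre batt = L/(kA) = 0.145/(0.0448×26.8) = 0.1208 K/W
R_float glass = L/(kA) = 0.14/(1.04×26.8) = 0.005023 K/W
R_total = 0.1258 K/W
Q = ΔT / R_total = 22 / 0.1258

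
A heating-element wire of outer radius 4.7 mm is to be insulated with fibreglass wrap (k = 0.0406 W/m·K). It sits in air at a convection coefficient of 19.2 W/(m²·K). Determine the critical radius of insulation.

For a cylinder r_cr = k/h = 0.0406/19.2
r_cr = 2.11 mm; since the bare radius (4.7 mm) is above r_cr, any added insulation will reduce heat loss.

r_cr ≈ 2.11 mm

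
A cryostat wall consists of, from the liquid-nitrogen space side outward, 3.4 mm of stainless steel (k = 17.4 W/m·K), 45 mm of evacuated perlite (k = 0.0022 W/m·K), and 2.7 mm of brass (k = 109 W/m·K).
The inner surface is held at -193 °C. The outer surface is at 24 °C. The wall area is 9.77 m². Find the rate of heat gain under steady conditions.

Thermal resistances in series:
R_stainless steel = L/(kA) = 0.0034/(17.4×9.77) = 2×10^-5 K/W
R_evacuated perlite = L/(kA) = 0.045/(0.0022×9.77) = 2.094 K/W
R_brass = L/(kA) = 0.0027/(109×9.77) = 2.535×10^-6 K/W
R_total = 2.094 K/W
Q = ΔT / R_total = 217 / 2.094

Q ≈ 104 W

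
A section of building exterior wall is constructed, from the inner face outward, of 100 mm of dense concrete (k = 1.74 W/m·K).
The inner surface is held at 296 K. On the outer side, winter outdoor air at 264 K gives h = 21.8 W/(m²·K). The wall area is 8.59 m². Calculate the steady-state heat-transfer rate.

Q ≈ 2660 W

Treating each layer as a thermal resistance in series:
R_dense concrete = L/(kA) = 0.1/(1.74×8.59) = 0.00669 K/W
R_outer film = 1/(h_o·A) = 1/(21.8×8.59) = 0.00534 K/W
R_total = 0.01203 K/W
Q = ΔT / R_total = 32 / 0.01203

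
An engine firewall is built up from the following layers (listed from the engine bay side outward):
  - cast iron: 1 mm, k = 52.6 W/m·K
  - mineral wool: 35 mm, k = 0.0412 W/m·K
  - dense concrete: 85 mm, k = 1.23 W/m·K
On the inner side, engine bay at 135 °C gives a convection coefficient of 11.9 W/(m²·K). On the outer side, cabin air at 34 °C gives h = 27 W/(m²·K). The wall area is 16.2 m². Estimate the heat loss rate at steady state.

Q ≈ 1570 W

Series thermal resistances:
R_inner film = 1/(h_i·A) = 1/(11.9×16.2) = 0.005187 K/W
R_cast iron = L/(kA) = 0.001/(52.6×16.2) = 1.174×10^-6 K/W
R_mineral wool = L/(kA) = 0.035/(0.0412×16.2) = 0.05244 K/W
R_dense concrete = L/(kA) = 0.085/(1.23×16.2) = 0.004266 K/W
R_outer film = 1/(h_o·A) = 1/(27×16.2) = 0.002286 K/W
R_total = 0.06418 K/W
Q = ΔT / R_total = 101 / 0.06418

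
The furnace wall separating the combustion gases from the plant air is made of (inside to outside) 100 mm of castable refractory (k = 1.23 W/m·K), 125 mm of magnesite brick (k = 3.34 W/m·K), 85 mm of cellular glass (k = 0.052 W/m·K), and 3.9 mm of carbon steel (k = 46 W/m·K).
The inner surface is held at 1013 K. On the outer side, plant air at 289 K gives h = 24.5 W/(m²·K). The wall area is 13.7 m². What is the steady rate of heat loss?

Series thermal resistances:
R_castable refractory = L/(kA) = 0.1/(1.23×13.7) = 0.005934 K/W
R_magnesite brick = L/(kA) = 0.125/(3.34×13.7) = 0.002732 K/W
R_cellular glass = L/(kA) = 0.085/(0.052×13.7) = 0.1193 K/W
R_carbon steel = L/(kA) = 0.0039/(46×13.7) = 6.189×10^-6 K/W
R_outer film = 1/(h_o·A) = 1/(24.5×13.7) = 0.002979 K/W
R_total = 0.131 K/W
Q = ΔT / R_total = 724 / 0.131

Q ≈ 5530 W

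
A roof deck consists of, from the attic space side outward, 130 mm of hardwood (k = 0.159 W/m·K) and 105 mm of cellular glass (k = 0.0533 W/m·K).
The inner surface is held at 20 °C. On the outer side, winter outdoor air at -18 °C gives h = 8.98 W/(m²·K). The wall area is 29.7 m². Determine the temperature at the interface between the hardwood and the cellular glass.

Model the wall as resistances in series:
R_hardwood = L/(kA) = 0.13/(0.159×29.7) = 0.02753 K/W
R_cellular glass = L/(kA) = 0.105/(0.0533×29.7) = 0.06633 K/W
R_outer film = 1/(h_o·A) = 1/(8.98×29.7) = 0.003749 K/W
R_total = 0.09761 K/W;  Q = ΔT/R_total = 38/0.09761 = 389.3 W
T_interface = T_inner − Q·ΣR(inner→interface) = 20 − 389×0.02753

T ≈ 9.28 °C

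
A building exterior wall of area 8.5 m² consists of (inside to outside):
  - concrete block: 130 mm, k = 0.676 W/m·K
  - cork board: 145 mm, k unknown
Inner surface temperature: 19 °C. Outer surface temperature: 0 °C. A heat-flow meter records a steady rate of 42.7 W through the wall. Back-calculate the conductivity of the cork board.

k ≈ 0.0404 W/(m·K)

Series thermal resistances:
R_concrete block = L/(kA) = 0.13/(0.676×8.5) = 0.02262 K/W
Sum of known resistances R_other = 0.02262 K/W
Total R = ΔT/Q = 19/42.7 = 0.445 K/W
R_cork board = R_total − R_other = 0.4223 K/W
k = L/(R·A) = 0.145/(0.4223×8.5)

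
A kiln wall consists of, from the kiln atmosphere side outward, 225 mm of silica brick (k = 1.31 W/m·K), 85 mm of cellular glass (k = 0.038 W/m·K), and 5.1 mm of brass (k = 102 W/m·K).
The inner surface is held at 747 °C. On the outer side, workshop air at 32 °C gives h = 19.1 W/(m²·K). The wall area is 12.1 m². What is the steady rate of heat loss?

Treating each layer as a thermal resistance in series:
R_silica brick = L/(kA) = 0.225/(1.31×12.1) = 0.01419 K/W
R_cellular glass = L/(kA) = 0.085/(0.038×12.1) = 0.1849 K/W
R_brass = L/(kA) = 0.0051/(102×12.1) = 4.132×10^-6 K/W
R_outer film = 1/(h_o·A) = 1/(19.1×12.1) = 0.004327 K/W
R_total = 0.2034 K/W
Q = ΔT / R_total = 715 / 0.2034

Q ≈ 3520 W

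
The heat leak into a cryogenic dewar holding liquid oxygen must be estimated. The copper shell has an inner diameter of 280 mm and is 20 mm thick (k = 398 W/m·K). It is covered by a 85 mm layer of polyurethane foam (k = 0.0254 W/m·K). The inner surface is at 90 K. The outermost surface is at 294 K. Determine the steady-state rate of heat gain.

Each spherical layer contributes R = (1/r_i − 1/r_o)/(4πk):
R_copper shell = (1/0.14 − 1/0.16)/(4π×398) = 1.785×10^-4 K/W
R_polyurethane foam = (1/0.16 − 1/0.245)/(4π×0.0254) = 6.793 K/W
R_total = 6.794 K/W
Q = ΔT/R_total = 204/6.794

Q ≈ 30 W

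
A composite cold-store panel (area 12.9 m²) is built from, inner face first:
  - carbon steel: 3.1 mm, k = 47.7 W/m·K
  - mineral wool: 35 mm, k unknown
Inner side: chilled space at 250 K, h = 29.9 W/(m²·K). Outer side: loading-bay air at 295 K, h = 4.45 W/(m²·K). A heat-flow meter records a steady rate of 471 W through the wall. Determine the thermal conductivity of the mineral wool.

Thermal resistances in series:
R_inner film = 1/(h_i·A) = 1/(29.9×12.9) = 0.002593 K/W
R_carbon steel = L/(kA) = 0.0031/(47.7×12.9) = 5.038×10^-6 K/W
R_outer film = 1/(h_o·A) = 1/(4.45×12.9) = 0.01742 K/W
Sum of known resistances R_other = 0.02002 K/W
Total R = ΔT/Q = 45/471 = 0.09554 K/W
R_mineral wool = R_total − R_other = 0.07552 K/W
k = L/(R·A) = 0.035/(0.07552×12.9)

k ≈ 0.0359 W/(m·K)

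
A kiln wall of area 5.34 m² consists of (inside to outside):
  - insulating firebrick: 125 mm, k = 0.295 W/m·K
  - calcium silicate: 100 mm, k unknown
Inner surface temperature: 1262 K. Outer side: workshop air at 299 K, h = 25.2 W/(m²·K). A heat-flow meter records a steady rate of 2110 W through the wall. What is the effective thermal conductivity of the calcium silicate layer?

Using the resistance-network approach (series):
R_insulating firebrick = L/(kA) = 0.125/(0.295×5.34) = 0.07935 K/W
R_outer film = 1/(h_o·A) = 1/(25.2×5.34) = 0.007431 K/W
Sum of known resistances R_other = 0.08678 K/W
Total R = ΔT/Q = 963/2110 = 0.4564 K/W
R_calcium silicate = R_total − R_other = 0.3696 K/W
k = L/(R·A) = 0.1/(0.3696×5.34)

k ≈ 0.0507 W/(m·K)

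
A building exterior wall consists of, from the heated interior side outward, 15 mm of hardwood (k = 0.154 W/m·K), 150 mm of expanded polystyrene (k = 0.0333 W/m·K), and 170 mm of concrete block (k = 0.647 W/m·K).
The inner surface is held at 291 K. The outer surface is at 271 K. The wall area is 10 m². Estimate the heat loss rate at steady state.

Q ≈ 41.1 W

Thermal resistances in series:
R_hardwood = L/(kA) = 0.015/(0.154×10) = 0.00974 K/W
R_expanded polystyrene = L/(kA) = 0.15/(0.0333×10) = 0.4505 K/W
R_concrete block = L/(kA) = 0.17/(0.647×10) = 0.02628 K/W
R_total = 0.4865 K/W
Q = ΔT / R_total = 20 / 0.4865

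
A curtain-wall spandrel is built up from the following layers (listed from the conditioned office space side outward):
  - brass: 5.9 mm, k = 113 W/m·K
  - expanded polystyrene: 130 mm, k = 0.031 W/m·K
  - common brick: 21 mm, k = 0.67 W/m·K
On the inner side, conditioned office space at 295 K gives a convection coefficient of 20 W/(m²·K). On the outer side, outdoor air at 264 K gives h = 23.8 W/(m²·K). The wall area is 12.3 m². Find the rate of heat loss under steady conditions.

Q ≈ 88.3 W

Series thermal resistances:
R_inner film = 1/(h_i·A) = 1/(20×12.3) = 0.004065 K/W
R_brass = L/(kA) = 0.0059/(113×12.3) = 4.245×10^-6 K/W
R_expanded polystyrene = L/(kA) = 0.13/(0.031×12.3) = 0.3409 K/W
R_common brick = L/(kA) = 0.021/(0.67×12.3) = 0.002548 K/W
R_outer film = 1/(h_o·A) = 1/(23.8×12.3) = 0.003416 K/W
R_total = 0.351 K/W
Q = ΔT / R_total = 31 / 0.351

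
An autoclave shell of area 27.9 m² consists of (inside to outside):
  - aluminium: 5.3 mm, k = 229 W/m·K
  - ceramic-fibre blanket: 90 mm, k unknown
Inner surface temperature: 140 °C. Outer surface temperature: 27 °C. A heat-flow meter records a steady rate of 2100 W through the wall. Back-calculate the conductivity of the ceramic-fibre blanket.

Treating each layer as a thermal resistance in series:
R_aluminium = L/(kA) = 0.0053/(229×27.9) = 8.295×10^-7 K/W
Sum of known resistances R_other = 8.295×10^-7 K/W
Total R = ΔT/Q = 113/2100 = 0.05381 K/W
R_ceramic-fibre blanket = R_total − R_other = 0.05381 K/W
k = L/(R·A) = 0.09/(0.05381×27.9)

k ≈ 0.0599 W/(m·K)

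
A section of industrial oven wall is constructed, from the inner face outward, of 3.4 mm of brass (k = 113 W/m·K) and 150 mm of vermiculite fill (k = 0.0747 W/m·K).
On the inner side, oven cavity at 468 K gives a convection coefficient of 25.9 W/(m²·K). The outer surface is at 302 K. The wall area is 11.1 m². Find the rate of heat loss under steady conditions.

Using the resistance-network approach (series):
R_inner film = 1/(h_i·A) = 1/(25.9×11.1) = 0.003478 K/W
R_brass = L/(kA) = 0.0034/(113×11.1) = 2.711×10^-6 K/W
R_vermiculite fill = L/(kA) = 0.15/(0.0747×11.1) = 0.1809 K/W
R_total = 0.1844 K/W
Q = ΔT / R_total = 166 / 0.1844

Q ≈ 900 W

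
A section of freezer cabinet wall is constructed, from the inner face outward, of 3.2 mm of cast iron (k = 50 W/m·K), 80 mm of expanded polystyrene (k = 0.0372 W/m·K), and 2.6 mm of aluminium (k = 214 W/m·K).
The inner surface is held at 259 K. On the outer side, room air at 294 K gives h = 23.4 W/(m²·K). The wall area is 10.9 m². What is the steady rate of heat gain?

Using the resistance-network approach (series):
R_cast iron = L/(kA) = 0.0032/(50×10.9) = 5.872×10^-6 K/W
R_expanded polystyrene = L/(kA) = 0.08/(0.0372×10.9) = 0.1973 K/W
R_aluminium = L/(kA) = 0.0026/(214×10.9) = 1.115×10^-6 K/W
R_outer film = 1/(h_o·A) = 1/(23.4×10.9) = 0.003921 K/W
R_total = 0.2012 K/W
Q = ΔT / R_total = 35 / 0.2012

Q ≈ 174 W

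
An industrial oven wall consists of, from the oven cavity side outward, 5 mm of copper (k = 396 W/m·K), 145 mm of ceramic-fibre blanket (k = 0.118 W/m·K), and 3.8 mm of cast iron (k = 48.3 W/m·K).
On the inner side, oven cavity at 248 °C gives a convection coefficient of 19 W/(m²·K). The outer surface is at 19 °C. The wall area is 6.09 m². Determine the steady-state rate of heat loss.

Thermal resistances in series:
R_inner film = 1/(h_i·A) = 1/(19×6.09) = 0.008642 K/W
R_copper = L/(kA) = 0.005/(396×6.09) = 2.073×10^-6 K/W
R_ceramic-fibre blanket = L/(kA) = 0.145/(0.118×6.09) = 0.2018 K/W
R_cast iron = L/(kA) = 0.0038/(48.3×6.09) = 1.292×10^-5 K/W
R_total = 0.2104 K/W
Q = ΔT / R_total = 229 / 0.2104

Q ≈ 1090 W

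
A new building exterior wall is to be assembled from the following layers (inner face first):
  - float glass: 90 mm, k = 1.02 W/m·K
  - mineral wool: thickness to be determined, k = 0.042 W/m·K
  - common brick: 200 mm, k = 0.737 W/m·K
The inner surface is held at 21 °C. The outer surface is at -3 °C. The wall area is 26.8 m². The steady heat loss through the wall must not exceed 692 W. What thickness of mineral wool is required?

L ≈ 23.9 mm

Thermal resistances in series:
R_float glass = L/(kA) = 0.09/(1.02×26.8) = 0.003292 K/W
R_common brick = L/(kA) = 0.2/(0.737×26.8) = 0.01013 K/W
Sum of the known resistances R_other = 0.01342 K/W
Required total resistance R_tot = ΔT/Q_allow = 24/692 = 0.03468 K/W
R_mineral wool = R_tot − R_other = 0.02126 K/W
L = R·k·A = 0.02126×0.042×26.8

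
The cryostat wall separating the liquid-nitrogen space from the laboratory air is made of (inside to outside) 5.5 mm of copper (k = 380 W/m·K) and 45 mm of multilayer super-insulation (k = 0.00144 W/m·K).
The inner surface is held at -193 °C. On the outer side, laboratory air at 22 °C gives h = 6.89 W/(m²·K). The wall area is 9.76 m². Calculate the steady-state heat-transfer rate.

Thermal resistances in series:
R_copper = L/(kA) = 0.0055/(380×9.76) = 1.483×10^-6 K/W
R_multilayer super-insulation = L/(kA) = 0.045/(0.00144×9.76) = 3.202 K/W
R_outer film = 1/(h_o·A) = 1/(6.89×9.76) = 0.01487 K/W
R_total = 3.217 K/W
Q = ΔT / R_total = 215 / 3.217

Q ≈ 66.8 W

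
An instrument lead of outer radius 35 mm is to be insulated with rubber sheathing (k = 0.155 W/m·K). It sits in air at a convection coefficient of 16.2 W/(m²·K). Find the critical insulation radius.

For a cylinder r_cr = k/h = 0.155/16.2
r_cr = 9.57 mm; since the bare radius (35 mm) is above r_cr, any added insulation will reduce heat loss.

r_cr ≈ 9.57 mm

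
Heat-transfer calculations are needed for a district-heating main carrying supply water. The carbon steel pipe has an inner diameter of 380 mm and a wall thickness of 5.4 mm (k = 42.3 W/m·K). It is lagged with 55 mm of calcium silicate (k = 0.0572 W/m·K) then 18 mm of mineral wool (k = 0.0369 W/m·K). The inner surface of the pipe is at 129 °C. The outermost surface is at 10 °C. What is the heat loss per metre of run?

q′ ≈ 120 W/m

For a radial system each layer contributes R = ln(r_out/r_in)/(2πkL); films add R = 1/(hA).
R_carbon steel pipe wall = ln(195.4/190)/(2π×42.3×1) = 1.054×10^-4 K/W
R_calcium silicate = ln(250.4/195.4)/(2π×0.0572×1) = 0.6901 K/W
R_mineral wool = ln(268.4/250.4)/(2π×0.0369×1) = 0.2994 K/W
R_total = 0.9896 K/W
Q = ΔT/R_total = 119/0.9896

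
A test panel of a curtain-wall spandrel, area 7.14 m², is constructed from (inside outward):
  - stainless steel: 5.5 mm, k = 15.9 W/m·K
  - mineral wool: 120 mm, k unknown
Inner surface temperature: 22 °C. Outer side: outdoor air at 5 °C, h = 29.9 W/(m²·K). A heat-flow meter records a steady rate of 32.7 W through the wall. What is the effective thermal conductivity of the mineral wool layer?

k ≈ 0.0326 W/(m·K)

Thermal resistances in series:
R_stainless steel = L/(kA) = 0.0055/(15.9×7.14) = 4.845×10^-5 K/W
R_outer film = 1/(h_o·A) = 1/(29.9×7.14) = 0.004684 K/W
Sum of known resistances R_other = 0.004733 K/W
Total R = ΔT/Q = 17/32.7 = 0.5199 K/W
R_mineral wool = R_total − R_other = 0.5151 K/W
k = L/(R·A) = 0.12/(0.5151×7.14)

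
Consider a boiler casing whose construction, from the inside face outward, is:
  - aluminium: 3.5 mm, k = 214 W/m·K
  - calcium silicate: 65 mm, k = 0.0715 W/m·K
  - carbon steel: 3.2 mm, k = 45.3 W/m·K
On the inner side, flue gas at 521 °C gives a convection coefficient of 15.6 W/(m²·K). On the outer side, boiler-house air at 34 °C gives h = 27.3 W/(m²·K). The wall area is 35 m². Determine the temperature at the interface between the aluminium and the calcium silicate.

T ≈ 490 °C

Treating each layer as a thermal resistance in series:
R_inner film = 1/(h_i·A) = 1/(15.6×35) = 0.001832 K/W
R_aluminium = L/(kA) = 0.0035/(214×35) = 4.673×10^-7 K/W
R_calcium silicate = L/(kA) = 0.065/(0.0715×35) = 0.02597 K/W
R_carbon steel = L/(kA) = 0.0032/(45.3×35) = 2.018×10^-6 K/W
R_outer film = 1/(h_o·A) = 1/(27.3×35) = 0.001047 K/W
R_total = 0.02885 K/W;  Q = ΔT/R_total = 487/0.02885 = 16880 W
T_interface = T_inner − Q·ΣR(inner→interface) = 521 − 16900×0.001832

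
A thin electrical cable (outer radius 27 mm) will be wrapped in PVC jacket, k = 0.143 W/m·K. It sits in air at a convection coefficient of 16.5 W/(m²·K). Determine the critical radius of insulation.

For a cylinder r_cr = k/h = 0.143/16.5
r_cr = 8.67 mm; since the bare radius (27 mm) is above r_cr, any added insulation will reduce heat loss.

r_cr ≈ 8.67 mm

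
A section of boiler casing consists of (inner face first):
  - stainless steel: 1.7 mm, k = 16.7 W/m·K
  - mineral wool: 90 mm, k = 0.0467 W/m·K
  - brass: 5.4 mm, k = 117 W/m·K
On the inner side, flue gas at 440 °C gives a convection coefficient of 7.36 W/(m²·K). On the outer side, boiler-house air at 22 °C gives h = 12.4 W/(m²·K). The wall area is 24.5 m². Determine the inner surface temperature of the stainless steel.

T ≈ 414 °C

Thermal resistances in series:
R_inner film = 1/(h_i·A) = 1/(7.36×24.5) = 0.005546 K/W
R_stainless steel = L/(kA) = 0.0017/(16.7×24.5) = 4.155×10^-6 K/W
R_mineral wool = L/(kA) = 0.09/(0.0467×24.5) = 0.07866 K/W
R_brass = L/(kA) = 0.0054/(117×24.5) = 1.884×10^-6 K/W
R_outer film = 1/(h_o·A) = 1/(12.4×24.5) = 0.003292 K/W
R_total = 0.0875 K/W;  Q = ΔT/R_total = 418/0.0875 = 4777 W
T_interface = T_inner − Q·ΣR(inner→interface) = 440 − 4780×0.005546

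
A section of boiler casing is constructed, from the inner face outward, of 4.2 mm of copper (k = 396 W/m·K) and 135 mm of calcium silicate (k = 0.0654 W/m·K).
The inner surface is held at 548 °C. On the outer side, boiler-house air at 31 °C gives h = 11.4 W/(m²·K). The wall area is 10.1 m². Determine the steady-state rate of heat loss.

Treating each layer as a thermal resistance in series:
R_copper = L/(kA) = 0.0042/(396×10.1) = 1.05×10^-6 K/W
R_calcium silicate = L/(kA) = 0.135/(0.0654×10.1) = 0.2044 K/W
R_outer film = 1/(h_o·A) = 1/(11.4×10.1) = 0.008685 K/W
R_total = 0.2131 K/W
Q = ΔT / R_total = 517 / 0.2131

Q ≈ 2430 W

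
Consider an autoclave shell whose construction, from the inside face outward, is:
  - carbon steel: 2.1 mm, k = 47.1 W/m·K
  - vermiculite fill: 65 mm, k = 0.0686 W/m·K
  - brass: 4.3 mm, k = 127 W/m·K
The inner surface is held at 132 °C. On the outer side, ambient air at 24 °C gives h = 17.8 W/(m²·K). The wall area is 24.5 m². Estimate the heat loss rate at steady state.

Q ≈ 2640 W

Model the wall as resistances in series:
R_carbon steel = L/(kA) = 0.0021/(47.1×24.5) = 1.82×10^-6 K/W
R_vermiculite fill = L/(kA) = 0.065/(0.0686×24.5) = 0.03867 K/W
R_brass = L/(kA) = 0.0043/(127×24.5) = 1.382×10^-6 K/W
R_outer film = 1/(h_o·A) = 1/(17.8×24.5) = 0.002293 K/W
R_total = 0.04097 K/W
Q = ΔT / R_total = 108 / 0.04097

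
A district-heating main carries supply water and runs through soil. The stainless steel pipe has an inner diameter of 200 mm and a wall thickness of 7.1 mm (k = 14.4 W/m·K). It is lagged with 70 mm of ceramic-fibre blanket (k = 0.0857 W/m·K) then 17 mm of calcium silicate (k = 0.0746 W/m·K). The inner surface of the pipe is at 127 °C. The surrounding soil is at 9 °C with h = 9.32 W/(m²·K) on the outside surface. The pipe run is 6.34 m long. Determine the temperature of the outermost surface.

Cylindrical conduction, so R = ln(r₂/r₁)/(2πkL) per layer, in series:
R_stainless steel pipe wall = ln(107.1/100)/(2π×14.4×6.34) = 1.196×10^-4 K/W
R_ceramic-fibre blanket = ln(177.1/107.1)/(2π×0.0857×6.34) = 0.1473 K/W
R_calcium silicate = ln(194.1/177.1)/(2π×0.0746×6.34) = 0.03084 K/W
R_outer film = 1/(h_o·2πr_oL) = 1/(9.32×2π×0.1941×6.34) = 0.01388 K/W
R_total = 0.1922 K/W
Q = ΔT/R_total = 118/0.1922
Q = 614 W
T_interface = T_inner − Q·ΣR(inner→interface) = 127 − 614×0.1783

T ≈ 17.5 °C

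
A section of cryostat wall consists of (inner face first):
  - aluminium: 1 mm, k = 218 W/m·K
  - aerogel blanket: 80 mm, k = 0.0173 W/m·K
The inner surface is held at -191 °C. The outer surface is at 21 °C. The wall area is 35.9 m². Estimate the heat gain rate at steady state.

Series thermal resistances:
R_aluminium = L/(kA) = 0.001/(218×35.9) = 1.278×10^-7 K/W
R_aerogel blanket = L/(kA) = 0.08/(0.0173×35.9) = 0.1288 K/W
R_total = 0.1288 K/W
Q = ΔT / R_total = 212 / 0.1288

Q ≈ 1650 W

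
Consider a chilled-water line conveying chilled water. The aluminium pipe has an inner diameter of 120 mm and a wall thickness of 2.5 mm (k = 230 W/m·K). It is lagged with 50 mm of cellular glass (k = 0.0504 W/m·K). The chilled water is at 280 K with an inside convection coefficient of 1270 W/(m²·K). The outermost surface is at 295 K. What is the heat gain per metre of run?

For a radial system each layer contributes R = ln(r_out/r_in)/(2πkL); films add R = 1/(hA).
R_inner film = 1/(h_i·2πr₁L) = 1/(1270×2π×0.06×1) = 0.002089 K/W
R_aluminium pipe wall = ln(62.5/60)/(2π×230×1) = 2.825×10^-5 K/W
R_cellular glass = ln(112.5/62.5)/(2π×0.0504×1) = 1.856 K/W
R_total = 1.858 K/W
Q = ΔT/R_total = 15/1.858

q′ ≈ 8.07 W/m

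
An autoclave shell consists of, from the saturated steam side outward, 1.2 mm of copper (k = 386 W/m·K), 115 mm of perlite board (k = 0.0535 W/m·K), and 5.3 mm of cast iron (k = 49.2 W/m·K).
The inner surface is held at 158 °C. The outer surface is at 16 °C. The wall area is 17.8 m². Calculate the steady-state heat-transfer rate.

Model the wall as resistances in series:
R_copper = L/(kA) = 0.0012/(386×17.8) = 1.747×10^-7 K/W
R_perlite board = L/(kA) = 0.115/(0.0535×17.8) = 0.1208 K/W
R_cast iron = L/(kA) = 0.0053/(49.2×17.8) = 6.052×10^-6 K/W
R_total = 0.1208 K/W
Q = ΔT / R_total = 142 / 0.1208

Q ≈ 1180 W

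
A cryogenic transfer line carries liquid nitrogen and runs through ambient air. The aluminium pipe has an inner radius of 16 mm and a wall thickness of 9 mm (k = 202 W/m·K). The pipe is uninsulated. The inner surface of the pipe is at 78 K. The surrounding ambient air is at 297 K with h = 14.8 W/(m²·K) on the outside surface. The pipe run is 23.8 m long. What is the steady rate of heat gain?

Radial resistances (cylindrical: R_cond = ln(r_o/r_i)/(2πkL), R_conv = 1/(h·2πrL)):
R_aluminium pipe wall = ln(25/16)/(2π×202×23.8) = 1.477×10^-5 K/W
R_outer film = 1/(h_o·2πr_oL) = 1/(14.8×2π×0.025×23.8) = 0.01807 K/W
R_total = 0.01809 K/W
Q = ΔT/R_total = 219/0.01809

Q ≈ 12100 W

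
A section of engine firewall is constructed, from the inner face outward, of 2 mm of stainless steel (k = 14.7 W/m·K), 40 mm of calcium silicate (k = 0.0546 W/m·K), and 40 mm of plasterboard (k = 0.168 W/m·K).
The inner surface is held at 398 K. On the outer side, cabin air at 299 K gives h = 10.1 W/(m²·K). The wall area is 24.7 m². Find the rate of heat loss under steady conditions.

Q ≈ 2290 W

Thermal resistances in series:
R_stainless steel = L/(kA) = 0.002/(14.7×24.7) = 5.508×10^-6 K/W
R_calcium silicate = L/(kA) = 0.04/(0.0546×24.7) = 0.02966 K/W
R_plasterboard = L/(kA) = 0.04/(0.168×24.7) = 0.009639 K/W
R_outer film = 1/(h_o·A) = 1/(10.1×24.7) = 0.004008 K/W
R_total = 0.04331 K/W
Q = ΔT / R_total = 99 / 0.04331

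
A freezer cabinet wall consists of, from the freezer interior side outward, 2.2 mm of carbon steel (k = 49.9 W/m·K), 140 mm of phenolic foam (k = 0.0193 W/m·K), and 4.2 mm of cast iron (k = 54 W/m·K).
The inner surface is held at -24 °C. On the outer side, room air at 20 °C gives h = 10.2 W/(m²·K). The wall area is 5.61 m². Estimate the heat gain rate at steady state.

Series thermal resistances:
R_carbon steel = L/(kA) = 0.0022/(49.9×5.61) = 7.859×10^-6 K/W
R_phenolic foam = L/(kA) = 0.14/(0.0193×5.61) = 1.293 K/W
R_cast iron = L/(kA) = 0.0042/(54×5.61) = 1.386×10^-5 K/W
R_outer film = 1/(h_o·A) = 1/(10.2×5.61) = 0.01748 K/W
R_total = 1.311 K/W
Q = ΔT / R_total = 44 / 1.311

Q ≈ 33.6 W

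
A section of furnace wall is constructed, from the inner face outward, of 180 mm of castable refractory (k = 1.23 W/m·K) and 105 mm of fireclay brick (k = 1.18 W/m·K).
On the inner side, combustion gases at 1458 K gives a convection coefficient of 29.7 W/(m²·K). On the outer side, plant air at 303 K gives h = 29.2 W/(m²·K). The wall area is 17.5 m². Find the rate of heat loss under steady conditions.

Q ≈ 66700 W

Treating each layer as a thermal resistance in series:
R_inner film = 1/(h_i·A) = 1/(29.7×17.5) = 0.001924 K/W
R_castable refractory = L/(kA) = 0.18/(1.23×17.5) = 0.008362 K/W
R_fireclay brick = L/(kA) = 0.105/(1.18×17.5) = 0.005085 K/W
R_outer film = 1/(h_o·A) = 1/(29.2×17.5) = 0.001957 K/W
R_total = 0.01733 K/W
Q = ΔT / R_total = 1155 / 0.01733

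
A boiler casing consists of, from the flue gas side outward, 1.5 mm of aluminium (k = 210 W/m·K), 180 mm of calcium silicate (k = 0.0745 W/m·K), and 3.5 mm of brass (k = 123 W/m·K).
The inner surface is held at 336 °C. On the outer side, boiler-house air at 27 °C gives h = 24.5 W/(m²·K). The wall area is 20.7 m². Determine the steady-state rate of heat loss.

Q ≈ 2600 W

Treating each layer as a thermal resistance in series:
R_aluminium = L/(kA) = 0.0015/(210×20.7) = 3.451×10^-7 K/W
R_calcium silicate = L/(kA) = 0.18/(0.0745×20.7) = 0.1167 K/W
R_brass = L/(kA) = 0.0035/(123×20.7) = 1.375×10^-6 K/W
R_outer film = 1/(h_o·A) = 1/(24.5×20.7) = 0.001972 K/W
R_total = 0.1187 K/W
Q = ΔT / R_total = 309 / 0.1187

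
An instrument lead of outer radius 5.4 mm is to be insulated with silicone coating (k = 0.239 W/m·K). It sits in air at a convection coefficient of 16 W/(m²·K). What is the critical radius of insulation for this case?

r_cr ≈ 14.9 mm

For a cylinder r_cr = k/h = 0.239/16
r_cr = 14.9 mm; since the bare radius (5.4 mm) is below r_cr, adding a thin layer of insulation will *increase* heat loss.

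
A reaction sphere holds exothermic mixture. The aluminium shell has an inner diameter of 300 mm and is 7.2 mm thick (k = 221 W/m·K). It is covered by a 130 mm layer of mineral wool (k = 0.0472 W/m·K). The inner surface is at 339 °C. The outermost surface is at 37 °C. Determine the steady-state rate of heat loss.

Each spherical layer contributes R = (1/r_i − 1/r_o)/(4πk):
R_aluminium shell = (1/0.15 − 1/0.1572)/(4π×221) = 1.099×10^-4 K/W
R_mineral wool = (1/0.1572 − 1/0.2872)/(4π×0.0472) = 4.855 K/W
R_total = 4.855 K/W
Q = ΔT/R_total = 302/4.855

Q ≈ 62.2 W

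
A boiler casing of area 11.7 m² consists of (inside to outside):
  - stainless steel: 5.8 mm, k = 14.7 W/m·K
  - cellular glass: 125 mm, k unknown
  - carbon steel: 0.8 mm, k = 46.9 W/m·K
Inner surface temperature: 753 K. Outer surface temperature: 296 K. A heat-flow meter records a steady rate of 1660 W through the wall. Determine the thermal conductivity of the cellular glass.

k ≈ 0.0388 W/(m·K)

Treating each layer as a thermal resistance in series:
R_stainless steel = L/(kA) = 0.0058/(14.7×11.7) = 3.372×10^-5 K/W
R_carbon steel = L/(kA) = 0.0008/(46.9×11.7) = 1.458×10^-6 K/W
Sum of known resistances R_other = 3.518×10^-5 K/W
Total R = ΔT/Q = 457/1660 = 0.2753 K/W
R_cellular glass = R_total − R_other = 0.2753 K/W
k = L/(R·A) = 0.125/(0.2753×11.7)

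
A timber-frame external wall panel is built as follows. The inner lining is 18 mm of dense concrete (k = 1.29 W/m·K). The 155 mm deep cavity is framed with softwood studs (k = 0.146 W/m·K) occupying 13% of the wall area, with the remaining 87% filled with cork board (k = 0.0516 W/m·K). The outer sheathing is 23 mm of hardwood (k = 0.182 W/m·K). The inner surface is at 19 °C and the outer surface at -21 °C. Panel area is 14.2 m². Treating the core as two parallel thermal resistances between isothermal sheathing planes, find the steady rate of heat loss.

Q ≈ 221 W

Sheathing layers in series; stud and cavity paths in parallel between them.
R_inner = 0.018/(1.29×14.2) = 9.826×10^-4 K/W
R_stud  = 0.155/(0.146×0.13×14.2) = 0.5751 K/W
R_cav   = 0.155/(0.0516×0.87×14.2) = 0.2432 K/W
1/R_core = 1/R_stud + 1/R_cav → R_core = 0.1709 K/W
R_outer = 0.023/(0.182×14.2) = 0.0089 K/W
R_total = 0.1808 K/W
Q = ΔT/R_total = 40/0.1808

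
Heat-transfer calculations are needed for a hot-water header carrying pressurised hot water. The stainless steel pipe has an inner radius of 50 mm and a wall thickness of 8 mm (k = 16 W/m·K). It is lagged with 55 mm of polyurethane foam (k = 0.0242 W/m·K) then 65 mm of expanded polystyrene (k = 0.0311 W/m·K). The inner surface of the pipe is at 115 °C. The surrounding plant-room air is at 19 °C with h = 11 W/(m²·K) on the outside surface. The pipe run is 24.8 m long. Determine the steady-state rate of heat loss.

Q ≈ 350 W

Per-layer cylindrical resistances, series-summed:
R_stainless steel pipe wall = ln(58/50)/(2π×16×24.8) = 5.953×10^-5 K/W
R_polyurethane foam = ln(113/58)/(2π×0.0242×24.8) = 0.1769 K/W
R_expanded polystyrene = ln(178/113)/(2π×0.0311×24.8) = 0.09377 K/W
R_outer film = 1/(h_o·2πr_oL) = 1/(11×2π×0.178×24.8) = 0.003278 K/W
R_total = 0.274 K/W
Q = ΔT/R_total = 96/0.274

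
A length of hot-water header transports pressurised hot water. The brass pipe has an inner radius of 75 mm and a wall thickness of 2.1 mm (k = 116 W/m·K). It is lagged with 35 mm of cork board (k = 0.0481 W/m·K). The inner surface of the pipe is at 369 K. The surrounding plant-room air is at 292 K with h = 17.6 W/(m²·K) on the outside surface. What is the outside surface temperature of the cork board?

Cylindrical conduction, so R = ln(r₂/r₁)/(2πkL) per layer, in series:
R_brass pipe wall = ln(77.1/75)/(2π×116×1) = 3.789×10^-5 K/W
R_cork board = ln(112.1/77.1)/(2π×0.0481×1) = 1.238 K/W
R_outer film = 1/(h_o·2πr_oL) = 1/(17.6×2π×0.1121×1) = 0.08067 K/W
R_total = 1.319 K/W
Q = ΔT/R_total = 77/1.319
Q = 58.4 W/m
T_interface = T_inner − Q·ΣR(inner→interface) = 369 − 58.4×1.238

T ≈ 297 K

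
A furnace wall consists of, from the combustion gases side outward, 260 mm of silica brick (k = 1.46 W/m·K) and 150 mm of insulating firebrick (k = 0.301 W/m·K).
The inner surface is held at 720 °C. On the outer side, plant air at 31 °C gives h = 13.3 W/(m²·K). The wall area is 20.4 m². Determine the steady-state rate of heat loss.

Q ≈ 18700 W

Series thermal resistances:
R_silica brick = L/(kA) = 0.26/(1.46×20.4) = 0.00873 K/W
R_insulating firebrick = L/(kA) = 0.15/(0.301×20.4) = 0.02443 K/W
R_outer film = 1/(h_o·A) = 1/(13.3×20.4) = 0.003686 K/W
R_total = 0.03684 K/W
Q = ΔT / R_total = 689 / 0.03684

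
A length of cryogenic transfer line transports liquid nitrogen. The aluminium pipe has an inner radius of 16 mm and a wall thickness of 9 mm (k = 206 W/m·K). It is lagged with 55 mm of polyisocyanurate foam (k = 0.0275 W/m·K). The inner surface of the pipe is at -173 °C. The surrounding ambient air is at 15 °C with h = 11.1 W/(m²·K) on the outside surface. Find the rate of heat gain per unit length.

Radial resistances (cylindrical: R_cond = ln(r_o/r_i)/(2πkL), R_conv = 1/(h·2πrL)):
R_aluminium pipe wall = ln(25/16)/(2π×206×1) = 3.448×10^-4 K/W
R_polyisocyanurate foam = ln(80/25)/(2π×0.0275×1) = 6.732 K/W
R_outer film = 1/(h_o·2πr_oL) = 1/(11.1×2π×0.08×1) = 0.1792 K/W
R_total = 6.911 K/W
Q = ΔT/R_total = 188/6.911

q′ ≈ 27.2 W/m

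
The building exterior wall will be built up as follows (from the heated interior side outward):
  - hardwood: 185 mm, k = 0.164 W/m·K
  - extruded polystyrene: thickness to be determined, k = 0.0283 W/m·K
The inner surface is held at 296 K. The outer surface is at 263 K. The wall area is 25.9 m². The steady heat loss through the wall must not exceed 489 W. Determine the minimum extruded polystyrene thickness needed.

Treating each layer as a thermal resistance in series:
R_hardwood = L/(kA) = 0.185/(0.164×25.9) = 0.04355 K/W
Sum of the known resistances R_other = 0.04355 K/W
Required total resistance R_tot = ΔT/Q_allow = 33/489 = 0.06748 K/W
R_extruded polystyrene = R_tot − R_other = 0.02393 K/W
L = R·k·A = 0.02393×0.0283×25.9

L ≈ 17.5 mm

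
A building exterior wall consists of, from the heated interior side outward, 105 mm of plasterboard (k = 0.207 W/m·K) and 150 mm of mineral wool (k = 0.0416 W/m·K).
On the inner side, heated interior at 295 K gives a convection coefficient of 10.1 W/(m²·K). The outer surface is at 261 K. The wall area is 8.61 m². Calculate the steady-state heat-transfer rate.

Treating each layer as a thermal resistance in series:
R_inner film = 1/(h_i·A) = 1/(10.1×8.61) = 0.0115 K/W
R_plasterboard = L/(kA) = 0.105/(0.207×8.61) = 0.05891 K/W
R_mineral wool = L/(kA) = 0.15/(0.0416×8.61) = 0.4188 K/W
R_total = 0.4892 K/W
Q = ΔT / R_total = 34 / 0.4892

Q ≈ 69.5 W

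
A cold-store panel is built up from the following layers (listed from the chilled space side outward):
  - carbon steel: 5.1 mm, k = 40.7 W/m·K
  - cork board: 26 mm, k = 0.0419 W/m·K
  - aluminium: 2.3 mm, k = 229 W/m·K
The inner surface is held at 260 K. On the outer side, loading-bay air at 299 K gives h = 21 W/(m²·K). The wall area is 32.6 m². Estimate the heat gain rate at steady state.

Q ≈ 1900 W

Series thermal resistances:
R_carbon steel = L/(kA) = 0.0051/(40.7×32.6) = 3.844×10^-6 K/W
R_cork board = L/(kA) = 0.026/(0.0419×32.6) = 0.01903 K/W
R_aluminium = L/(kA) = 0.0023/(229×32.6) = 3.081×10^-7 K/W
R_outer film = 1/(h_o·A) = 1/(21×32.6) = 0.001461 K/W
R_total = 0.0205 K/W
Q = ΔT / R_total = 39 / 0.0205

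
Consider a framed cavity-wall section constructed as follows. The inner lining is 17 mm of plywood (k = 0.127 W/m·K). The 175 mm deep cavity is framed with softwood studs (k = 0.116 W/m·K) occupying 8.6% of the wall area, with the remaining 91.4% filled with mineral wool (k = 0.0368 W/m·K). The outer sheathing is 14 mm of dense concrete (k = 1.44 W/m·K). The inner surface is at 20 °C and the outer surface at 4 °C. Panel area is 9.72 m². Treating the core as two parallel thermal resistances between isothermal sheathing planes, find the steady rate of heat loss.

Sheathing layers in series; stud and cavity paths in parallel between them.
R_inner = 0.017/(0.127×9.72) = 0.01377 K/W
R_stud  = 0.175/(0.116×0.086×9.72) = 1.805 K/W
R_cav   = 0.175/(0.0368×0.914×9.72) = 0.5353 K/W
1/R_core = 1/R_stud + 1/R_cav → R_core = 0.4128 K/W
R_outer = 0.014/(1.44×9.72) = 0.001 K/W
R_total = 0.4276 K/W
Q = ΔT/R_total = 16/0.4276

Q ≈ 37.4 W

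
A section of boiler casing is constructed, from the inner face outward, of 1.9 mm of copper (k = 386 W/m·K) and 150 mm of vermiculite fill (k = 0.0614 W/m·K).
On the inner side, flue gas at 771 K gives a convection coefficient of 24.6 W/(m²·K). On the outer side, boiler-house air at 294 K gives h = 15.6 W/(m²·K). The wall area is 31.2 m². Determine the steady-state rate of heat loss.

Using the resistance-network approach (series):
R_inner film = 1/(h_i·A) = 1/(24.6×31.2) = 0.001303 K/W
R_copper = L/(kA) = 0.0019/(386×31.2) = 1.578×10^-7 K/W
R_vermiculite fill = L/(kA) = 0.15/(0.0614×31.2) = 0.0783 K/W
R_outer film = 1/(h_o·A) = 1/(15.6×31.2) = 0.002055 K/W
R_total = 0.08166 K/W
Q = ΔT / R_total = 477 / 0.08166

Q ≈ 5840 W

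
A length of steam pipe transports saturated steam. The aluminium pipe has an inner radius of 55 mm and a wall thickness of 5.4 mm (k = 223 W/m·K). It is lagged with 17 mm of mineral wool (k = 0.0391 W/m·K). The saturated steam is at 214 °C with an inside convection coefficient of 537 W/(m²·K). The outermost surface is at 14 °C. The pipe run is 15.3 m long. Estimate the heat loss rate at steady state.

Treating each annulus and film as a series resistance:
R_inner film = 1/(h_i·2πr₁L) = 1/(537×2π×0.055×15.3) = 3.522×10^-4 K/W
R_aluminium pipe wall = ln(60.4/55)/(2π×223×15.3) = 4.369×10^-6 K/W
R_mineral wool = ln(77.4/60.4)/(2π×0.0391×15.3) = 0.06598 K/W
R_total = 0.06633 K/W
Q = ΔT/R_total = 200/0.06633

Q ≈ 3020 W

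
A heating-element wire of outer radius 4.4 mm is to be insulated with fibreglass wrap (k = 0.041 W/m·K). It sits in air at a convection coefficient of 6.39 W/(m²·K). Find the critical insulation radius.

For a cylinder r_cr = k/h = 0.041/6.39
r_cr = 6.42 mm; since the bare radius (4.4 mm) is below r_cr, adding a thin layer of insulation will *increase* heat loss.

r_cr ≈ 6.42 mm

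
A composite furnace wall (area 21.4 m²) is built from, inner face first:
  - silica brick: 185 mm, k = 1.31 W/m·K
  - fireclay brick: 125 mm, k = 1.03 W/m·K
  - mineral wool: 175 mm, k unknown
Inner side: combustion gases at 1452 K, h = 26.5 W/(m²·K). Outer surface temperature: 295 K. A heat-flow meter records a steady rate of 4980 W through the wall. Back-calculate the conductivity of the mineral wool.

Model the wall as resistances in series:
R_inner film = 1/(h_i·A) = 1/(26.5×21.4) = 0.001763 K/W
R_silica brick = L/(kA) = 0.185/(1.31×21.4) = 0.006599 K/W
R_fireclay brick = L/(kA) = 0.125/(1.03×21.4) = 0.005671 K/W
Sum of known resistances R_other = 0.01403 K/W
Total R = ΔT/Q = 1157/4980 = 0.2323 K/W
R_mineral wool = R_total − R_other = 0.2183 K/W
k = L/(R·A) = 0.175/(0.2183×21.4)

k ≈ 0.0375 W/(m·K)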